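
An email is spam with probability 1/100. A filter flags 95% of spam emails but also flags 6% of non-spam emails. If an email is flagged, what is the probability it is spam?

Let D = the rare event, + = positive/flagged.
P(D) = 1/100
P(+|D) = 95/100 = 19/20
P(+|D') = 6/100 = 3/50
P(+) = P(+|D)P(D) + P(+|D')P(D')
     = \frac{19}{20} × \frac{1}{100} + \frac{3}{50} × \frac{99}{100}
     = \frac{689}{10000}
P(D|+) = P(+|D)P(D)/P(+) = \frac{95}{689}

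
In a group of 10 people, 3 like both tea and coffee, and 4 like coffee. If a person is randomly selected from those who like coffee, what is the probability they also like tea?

P(A ∩ B) = 3/10
P(B) = 4/10 = 2/5
P(A|B) = P(A ∩ B) / P(B) = (3/10) / (2/5) = 3/4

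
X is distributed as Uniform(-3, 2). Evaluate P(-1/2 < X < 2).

P(-1/2 < X < 2) = ∫_{-1/2}^{2} f(x) dx
where f(x) = \frac{1}{5}
= \frac{1}{2}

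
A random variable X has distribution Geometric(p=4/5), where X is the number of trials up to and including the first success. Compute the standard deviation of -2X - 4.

For X ~ Geometric(p=4/5), where X is the number of trials up to and including the first success:
Var(X) = \frac{5}{16}
SD(X) = √(Var(X)) = √(\frac{5}{16}) = \frac{\sqrt{5}}{4}
SD(-2X - 4) = |-2| × SD(X) = 2 × \frac{\sqrt{5}}{4} = \frac{\sqrt{5}}{2}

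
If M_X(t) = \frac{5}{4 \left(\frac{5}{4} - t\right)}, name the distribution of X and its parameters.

The MGF M(t) = \frac{5}{4 \left(\frac{5}{4} - t\right)} is the standard form for the Exponential distribution.
Comparing with the known MGF formula identifies: Exponential(rate λ=5/4)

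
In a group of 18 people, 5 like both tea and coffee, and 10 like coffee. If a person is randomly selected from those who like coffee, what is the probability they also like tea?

P(A ∩ B) = 5/18
P(B) = 10/18 = 5/9
P(A|B) = P(A ∩ B) / P(B) = (5/18) / (5/9) = 1/2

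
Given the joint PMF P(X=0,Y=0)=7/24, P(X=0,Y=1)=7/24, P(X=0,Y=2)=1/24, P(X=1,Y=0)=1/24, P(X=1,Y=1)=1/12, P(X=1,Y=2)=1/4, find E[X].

First find marginal of X:
P(X=0) = 5/8
P(X=1) = 3/8
E[X] = 0 × 5/8 + 1 × 3/8 = 3/8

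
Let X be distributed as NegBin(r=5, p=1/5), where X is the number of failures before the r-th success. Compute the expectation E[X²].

Using the identity E[X²] = Var(X) + (E[X])²:
E[X] = 20
Var(X) = 100
E[X²] = 100 + (20)²
= 500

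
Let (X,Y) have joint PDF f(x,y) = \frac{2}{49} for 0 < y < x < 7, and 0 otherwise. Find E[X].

f_X(x) = ∫_0^x \frac{2}{49} dy = \frac{2 x}{49}
E[X] = ∫_0^7 x × (\frac{2 x}{49}) dx = \frac{14}{3}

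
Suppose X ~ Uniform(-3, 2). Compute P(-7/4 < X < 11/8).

P(-7/4 < X < 11/8) = ∫_{-7/4}^{11/8} f(x) dx
where f(x) = \frac{1}{5}
= \frac{5}{8}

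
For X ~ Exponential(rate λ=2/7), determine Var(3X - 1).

For X ~ Exponential(rate λ=2/7):
Var(X) = \frac{49}{4}
Var(3X - 1) = (3)² × Var(X) = 9 × \frac{49}{4} = \frac{441}{4}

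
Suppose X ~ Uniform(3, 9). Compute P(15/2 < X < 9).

P(15/2 < X < 9) = ∫_{15/2}^{9} f(x) dx
where f(x) = \frac{1}{6}
= \frac{1}{4}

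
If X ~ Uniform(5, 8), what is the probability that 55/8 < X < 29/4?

P(55/8 < X < 29/4) = ∫_{55/8}^{29/4} f(x) dx
where f(x) = \frac{1}{3}
= \frac{1}{8}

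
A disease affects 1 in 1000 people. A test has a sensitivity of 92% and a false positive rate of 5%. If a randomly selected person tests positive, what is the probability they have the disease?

Let D = the rare event, + = positive/flagged.
P(D) = 1/1000
P(+|D) = 92/100 = 23/25
P(+|D') = 5/100 = 1/20
P(+) = P(+|D)P(D) + P(+|D')P(D')
     = \frac{23}{25} × \frac{1}{1000} + \frac{1}{20} × \frac{999}{1000}
     = \frac{5087}{100000}
P(D|+) = P(+|D)P(D)/P(+) = \frac{92}{5087}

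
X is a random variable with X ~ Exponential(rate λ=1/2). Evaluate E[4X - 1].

For X ~ Exponential(rate λ=1/2):
E[X] = 2
E[4X - 1] = 4 × E[X] - 1 = 7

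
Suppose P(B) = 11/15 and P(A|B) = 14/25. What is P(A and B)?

By definition, P(A|B) = P(A ∩ B) / P(B)
So P(A ∩ B) = P(A|B) × P(B)
= 14/25 × 11/15
= 154/375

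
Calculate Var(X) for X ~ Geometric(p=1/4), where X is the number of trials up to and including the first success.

For X ~ Geometric(p=1/4), where X is the number of trials up to and including the first success:
Var(X) = 12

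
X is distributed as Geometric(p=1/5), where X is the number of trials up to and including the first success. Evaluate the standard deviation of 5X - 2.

For X ~ Geometric(p=1/5), where X is the number of trials up to and including the first success:
Var(X) = 20
SD(X) = √(Var(X)) = √(20) = 2 \sqrt{5}
SD(5X - 2) = |5| × SD(X) = 5 × 2 \sqrt{5} = 10 \sqrt{5}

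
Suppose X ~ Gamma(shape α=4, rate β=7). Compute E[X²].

Using the identity E[X²] = Var(X) + (E[X])²:
E[X] = \frac{4}{7}
Var(X) = \frac{4}{49}
E[X²] = \frac{4}{49} + (\frac{4}{7})²
= \frac{20}{49}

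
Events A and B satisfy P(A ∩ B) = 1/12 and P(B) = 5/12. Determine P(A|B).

P(A|B) = P(A ∩ B) / P(B)
= (1/12) / (5/12)
= 1/5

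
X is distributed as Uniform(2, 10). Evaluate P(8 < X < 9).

P(8 < X < 9) = ∫_{8}^{9} f(x) dx
where f(x) = \frac{1}{8}
= \frac{1}{8}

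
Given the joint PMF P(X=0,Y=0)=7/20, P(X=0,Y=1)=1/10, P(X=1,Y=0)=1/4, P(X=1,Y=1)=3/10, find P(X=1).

P(X=1) = P(X=1,Y=0) + P(X=1,Y=1)
= 1/4 + 3/10
= 11/20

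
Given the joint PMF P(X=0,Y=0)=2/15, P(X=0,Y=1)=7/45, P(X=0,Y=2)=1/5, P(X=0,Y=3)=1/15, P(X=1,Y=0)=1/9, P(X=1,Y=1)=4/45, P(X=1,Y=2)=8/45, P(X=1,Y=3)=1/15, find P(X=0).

P(X=0) = P(X=0,Y=0) + P(X=0,Y=1) + P(X=0,Y=2) + P(X=0,Y=3)
= 2/15 + 7/45 + 1/5 + 1/15
= 5/9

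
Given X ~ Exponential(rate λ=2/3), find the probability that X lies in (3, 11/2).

P(3 < X < 11/2) = ∫_{3}^{11/2} f(x) dx
where f(x) = \frac{2 e^{- \frac{2 x}{3}}}{3}
= - \frac{1}{e^{\frac{11}{3}}} + e^{-2}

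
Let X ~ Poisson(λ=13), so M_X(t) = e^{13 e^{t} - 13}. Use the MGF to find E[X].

To find E[X], compute M^(1)(0):
M^(1)(t) = 13 e^{t} e^{13 e^{t} - 13}
M^(1)(0) = 13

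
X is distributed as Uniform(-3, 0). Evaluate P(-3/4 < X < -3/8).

P(-3/4 < X < -3/8) = ∫_{-3/4}^{-3/8} f(x) dx
where f(x) = \frac{1}{3}
= \frac{1}{8}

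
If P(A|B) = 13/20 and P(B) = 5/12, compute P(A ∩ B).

By definition, P(A|B) = P(A ∩ B) / P(B)
So P(A ∩ B) = P(A|B) × P(B)
= 13/20 × 5/12
= 13/48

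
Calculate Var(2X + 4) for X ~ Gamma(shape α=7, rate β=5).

For X ~ Gamma(shape α=7, rate β=5):
Var(X) = \frac{7}{25}
Var(2X + 4) = (2)² × Var(X) = 4 × \frac{7}{25} = \frac{28}{25}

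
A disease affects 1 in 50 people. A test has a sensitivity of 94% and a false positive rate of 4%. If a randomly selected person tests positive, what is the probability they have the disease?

Let D = the rare event, + = positive/flagged.
P(D) = 1/50
P(+|D) = 94/100 = 47/50
P(+|D') = 4/100 = 1/25
P(+) = P(+|D)P(D) + P(+|D')P(D')
     = \frac{47}{50} × \frac{1}{50} + \frac{1}{25} × \frac{49}{50}
     = \frac{29}{500}
P(D|+) = P(+|D)P(D)/P(+) = \frac{47}{145}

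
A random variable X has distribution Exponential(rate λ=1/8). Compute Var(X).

For X ~ Exponential(rate λ=1/8):
Var(X) = 64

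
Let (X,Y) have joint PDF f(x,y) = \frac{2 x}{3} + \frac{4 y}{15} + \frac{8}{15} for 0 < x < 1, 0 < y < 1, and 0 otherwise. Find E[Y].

E[Y] = ∫_0^1 ∫_0^1 y × f(x,y) dx dy
= \frac{47}{90}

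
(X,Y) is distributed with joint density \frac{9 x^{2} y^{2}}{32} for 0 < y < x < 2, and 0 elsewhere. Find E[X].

f_X(x) = ∫_0^x \frac{9 x^{2} y^{2}}{32} dy = \frac{3 x^{5}}{32}
E[X] = ∫_0^2 x × (\frac{3 x^{5}}{32}) dx = \frac{12}{7}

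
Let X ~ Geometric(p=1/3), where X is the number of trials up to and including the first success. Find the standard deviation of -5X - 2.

For X ~ Geometric(p=1/3), where X is the number of trials up to and including the first success:
Var(X) = 6
SD(X) = √(Var(X)) = √(6) = \sqrt{6}
SD(-5X - 2) = |-5| × SD(X) = 5 × \sqrt{6} = 5 \sqrt{6}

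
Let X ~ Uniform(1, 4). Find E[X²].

Using the identity E[X²] = Var(X) + (E[X])²:
E[X] = \frac{5}{2}
Var(X) = \frac{3}{4}
E[X²] = \frac{3}{4} + (\frac{5}{2})²
= 7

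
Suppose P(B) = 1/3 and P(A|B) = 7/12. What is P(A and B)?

By definition, P(A|B) = P(A ∩ B) / P(B)
So P(A ∩ B) = P(A|B) × P(B)
= 7/12 × 1/3
= 7/36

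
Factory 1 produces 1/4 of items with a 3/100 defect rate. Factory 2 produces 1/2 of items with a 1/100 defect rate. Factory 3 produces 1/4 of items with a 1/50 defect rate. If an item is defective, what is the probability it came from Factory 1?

Using Bayes' theorem:
P(F1) = 1/4, P(D|F1) = 3/100
P(F2) = 1/2, P(D|F2) = 1/100
P(F3) = 1/4, P(D|F3) = 1/50
P(D) = P(D|F1)P(F1) + P(D|F2)P(F2) + P(D|F3)P(F3)
     = \frac{7}{400}
P(F1|D) = P(D|F1)P(F1) / P(D)
= \frac{3}{7}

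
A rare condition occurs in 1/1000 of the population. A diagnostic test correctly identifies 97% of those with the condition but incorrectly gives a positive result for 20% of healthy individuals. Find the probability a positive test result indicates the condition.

Let D = the rare event, + = positive/flagged.
P(D) = 1/1000
P(+|D) = 97/100
P(+|D') = 20/100 = 1/5
P(+) = P(+|D)P(D) + P(+|D')P(D')
     = \frac{97}{100} × \frac{1}{1000} + \frac{1}{5} × \frac{999}{1000}
     = \frac{20077}{100000}
P(D|+) = P(+|D)P(D)/P(+) = \frac{97}{20077}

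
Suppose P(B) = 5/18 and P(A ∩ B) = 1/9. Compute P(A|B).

P(A|B) = P(A ∩ B) / P(B)
= (1/9) / (5/18)
= 2/5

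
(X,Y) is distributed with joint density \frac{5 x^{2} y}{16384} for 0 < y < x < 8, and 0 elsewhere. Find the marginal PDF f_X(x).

f_X(x) = ∫_0^x \frac{5 x^{2} y}{16384} dy = \frac{5 x^{4}}{32768}
for 0 < x < 8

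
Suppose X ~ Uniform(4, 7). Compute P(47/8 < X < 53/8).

P(47/8 < X < 53/8) = ∫_{47/8}^{53/8} f(x) dx
where f(x) = \frac{1}{3}
= \frac{1}{4}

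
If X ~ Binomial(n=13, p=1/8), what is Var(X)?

For X ~ Binomial(n=13, p=1/8):
Var(X) = \frac{91}{64}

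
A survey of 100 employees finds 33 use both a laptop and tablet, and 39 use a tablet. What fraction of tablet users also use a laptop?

P(A ∩ B) = 33/100
P(B) = 39/100
P(A|B) = P(A ∩ B) / P(B) = (33/100) / (39/100) = 11/13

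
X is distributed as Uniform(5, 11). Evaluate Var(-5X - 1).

For X ~ Uniform(5, 11):
Var(X) = 3
Var(-5X - 1) = (-5)² × Var(X) = 25 × 3 = 75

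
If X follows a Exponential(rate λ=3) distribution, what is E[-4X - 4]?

For X ~ Exponential(rate λ=3):
E[X] = \frac{1}{3}
E[-4X - 4] = -4 × E[X] - 4 = - \frac{16}{3}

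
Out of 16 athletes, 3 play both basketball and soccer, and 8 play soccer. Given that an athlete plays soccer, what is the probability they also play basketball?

P(A ∩ B) = 3/16
P(B) = 8/16 = 1/2
P(A|B) = P(A ∩ B) / P(B) = (3/16) / (1/2) = 3/8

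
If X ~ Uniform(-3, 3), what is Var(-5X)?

For X ~ Uniform(-3, 3):
Var(X) = 3
Var(-5X) = (-5)² × Var(X) = 25 × 3 = 75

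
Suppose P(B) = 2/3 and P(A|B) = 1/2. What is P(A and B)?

By definition, P(A|B) = P(A ∩ B) / P(B)
So P(A ∩ B) = P(A|B) × P(B)
= 1/2 × 2/3
= 1/3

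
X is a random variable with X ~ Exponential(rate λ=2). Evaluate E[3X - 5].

For X ~ Exponential(rate λ=2):
E[X] = \frac{1}{2}
E[3X - 5] = 3 × E[X] - 5 = - \frac{7}{2}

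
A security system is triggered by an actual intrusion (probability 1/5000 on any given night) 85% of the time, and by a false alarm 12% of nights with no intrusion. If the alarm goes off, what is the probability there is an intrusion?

Let D = the rare event, + = positive/flagged.
P(D) = 1/5000
P(+|D) = 85/100 = 17/20
P(+|D') = 12/100 = 3/25
P(+) = P(+|D)P(D) + P(+|D')P(D')
     = \frac{17}{20} × \frac{1}{5000} + \frac{3}{25} × \frac{4999}{5000}
     = \frac{60073}{500000}
P(D|+) = P(+|D)P(D)/P(+) = \frac{85}{60073}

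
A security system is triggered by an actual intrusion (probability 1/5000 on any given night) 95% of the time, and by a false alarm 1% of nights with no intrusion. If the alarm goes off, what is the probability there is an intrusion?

Let D = the rare event, + = positive/flagged.
P(D) = 1/5000
P(+|D) = 95/100 = 19/20
P(+|D') = 1/100
P(+) = P(+|D)P(D) + P(+|D')P(D')
     = \frac{19}{20} × \frac{1}{5000} + \frac{1}{100} × \frac{4999}{5000}
     = \frac{2547}{250000}
P(D|+) = P(+|D)P(D)/P(+) = \frac{95}{5094}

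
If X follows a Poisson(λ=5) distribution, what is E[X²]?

Using the identity E[X²] = Var(X) + (E[X])²:
E[X] = 5
Var(X) = 5
E[X²] = 5 + (5)²
= 30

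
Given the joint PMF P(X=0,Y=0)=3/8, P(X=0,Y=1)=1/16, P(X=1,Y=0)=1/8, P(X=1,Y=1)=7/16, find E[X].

First find marginal of X:
P(X=0) = 7/16
P(X=1) = 9/16
E[X] = 0 × 7/16 + 1 × 9/16 = 9/16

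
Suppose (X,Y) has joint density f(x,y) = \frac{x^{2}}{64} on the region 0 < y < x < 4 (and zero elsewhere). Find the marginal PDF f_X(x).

f_X(x) = ∫_0^x \frac{x^{2}}{64} dy = \frac{x^{3}}{64}
for 0 < x < 4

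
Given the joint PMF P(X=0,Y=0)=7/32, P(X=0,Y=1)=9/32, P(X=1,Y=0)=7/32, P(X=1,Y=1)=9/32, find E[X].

First find marginal of X:
P(X=0) = 1/2
P(X=1) = 1/2
E[X] = 0 × 1/2 + 1 × 1/2 = 1/2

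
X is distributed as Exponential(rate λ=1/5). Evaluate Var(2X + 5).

For X ~ Exponential(rate λ=1/5):
Var(X) = 25
Var(2X + 5) = (2)² × Var(X) = 4 × 25 = 100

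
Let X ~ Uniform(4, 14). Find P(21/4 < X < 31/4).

P(21/4 < X < 31/4) = ∫_{21/4}^{31/4} f(x) dx
where f(x) = \frac{1}{10}
= \frac{1}{4}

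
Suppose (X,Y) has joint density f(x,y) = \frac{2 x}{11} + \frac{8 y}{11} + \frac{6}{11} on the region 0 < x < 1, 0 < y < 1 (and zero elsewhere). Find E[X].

E[X] = ∫_0^1 ∫_0^1 x × f(x,y) dy dx
= ∫_0^1 ∫_0^1 x × (\frac{2 x}{11} + \frac{8 y}{11} + \frac{6}{11}) dy dx
= \frac{17}{33}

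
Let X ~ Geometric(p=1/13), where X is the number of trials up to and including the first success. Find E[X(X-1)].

E[X(X-1)] = E[X² - X] = E[X²] - E[X]
E[X] = 13
E[X²] = Var(X) + (E[X])² = 156 + (13)² = 325
E[X(X-1)] = 325 - 13 = 312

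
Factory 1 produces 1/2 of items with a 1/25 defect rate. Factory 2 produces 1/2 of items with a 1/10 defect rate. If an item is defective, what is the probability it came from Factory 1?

Using Bayes' theorem:
P(F1) = 1/2, P(D|F1) = 1/25
P(F2) = 1/2, P(D|F2) = 1/10
P(D) = P(D|F1)P(F1) + P(D|F2)P(F2)
     = \frac{7}{100}
P(F1|D) = P(D|F1)P(F1) / P(D)
= \frac{2}{7}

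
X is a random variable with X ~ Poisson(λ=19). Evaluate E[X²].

Using the identity E[X²] = Var(X) + (E[X])²:
E[X] = 19
Var(X) = 19
E[X²] = 19 + (19)²
= 380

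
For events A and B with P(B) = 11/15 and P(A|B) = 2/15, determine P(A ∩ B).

By definition, P(A|B) = P(A ∩ B) / P(B)
So P(A ∩ B) = P(A|B) × P(B)
= 2/15 × 11/15
= 22/225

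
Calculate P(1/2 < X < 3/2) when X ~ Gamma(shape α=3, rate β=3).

P(1/2 < X < 3/2) = ∫_{1/2}^{3/2} f(x) dx
where f(x) = \frac{27 x^{2} e^{- 3 x}}{2}
= \frac{-125 + 29 e^{3}}{8 e^{\frac{9}{2}}}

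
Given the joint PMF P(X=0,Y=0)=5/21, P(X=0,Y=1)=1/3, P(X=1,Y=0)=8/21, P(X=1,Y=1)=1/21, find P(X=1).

P(X=1) = P(X=1,Y=0) + P(X=1,Y=1)
= 8/21 + 1/21
= 3/7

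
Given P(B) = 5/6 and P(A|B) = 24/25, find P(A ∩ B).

By definition, P(A|B) = P(A ∩ B) / P(B)
So P(A ∩ B) = P(A|B) × P(B)
= 24/25 × 5/6
= 4/5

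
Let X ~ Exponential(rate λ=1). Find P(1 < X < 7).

P(1 < X < 7) = ∫_{1}^{7} f(x) dx
where f(x) = e^{- x}
= - \frac{1 - e^{6}}{e^{7}}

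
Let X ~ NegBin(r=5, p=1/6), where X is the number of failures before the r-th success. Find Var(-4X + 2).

For X ~ NegBin(r=5, p=1/6), where X is the number of failures before the r-th success:
Var(X) = 150
Var(-4X + 2) = (-4)² × Var(X) = 16 × 150 = 2400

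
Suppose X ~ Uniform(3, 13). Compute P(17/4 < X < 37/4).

P(17/4 < X < 37/4) = ∫_{17/4}^{37/4} f(x) dx
where f(x) = \frac{1}{10}
= \frac{1}{2}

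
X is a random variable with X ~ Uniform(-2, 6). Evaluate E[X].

For X ~ Uniform(-2, 6), the expected value is:
E[X] = 2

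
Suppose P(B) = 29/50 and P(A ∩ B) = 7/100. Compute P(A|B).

P(A|B) = P(A ∩ B) / P(B)
= (7/100) / (29/50)
= 7/58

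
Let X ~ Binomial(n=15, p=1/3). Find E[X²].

Using the identity E[X²] = Var(X) + (E[X])²:
E[X] = 5
Var(X) = \frac{10}{3}
E[X²] = \frac{10}{3} + (5)²
= \frac{85}{3}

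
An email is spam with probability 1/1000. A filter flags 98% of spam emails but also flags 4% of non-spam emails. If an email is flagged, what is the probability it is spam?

Let D = the rare event, + = positive/flagged.
P(D) = 1/1000
P(+|D) = 98/100 = 49/50
P(+|D') = 4/100 = 1/25
P(+) = P(+|D)P(D) + P(+|D')P(D')
     = \frac{49}{50} × \frac{1}{1000} + \frac{1}{25} × \frac{999}{1000}
     = \frac{2047}{50000}
P(D|+) = P(+|D)P(D)/P(+) = \frac{49}{2047}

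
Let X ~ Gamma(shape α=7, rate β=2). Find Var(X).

For X ~ Gamma(shape α=7, rate β=2):
Var(X) = \frac{7}{4}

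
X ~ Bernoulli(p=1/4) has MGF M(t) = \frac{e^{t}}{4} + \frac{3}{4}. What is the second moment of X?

To find E[X^2], compute M^(2)(0):
M^(1)(t) = \frac{e^{t}}{4}
M^(2)(t) = \frac{e^{t}}{4}
M^(2)(0) = \frac{1}{4}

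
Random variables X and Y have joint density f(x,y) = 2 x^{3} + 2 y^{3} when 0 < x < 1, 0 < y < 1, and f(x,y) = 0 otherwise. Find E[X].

E[X] = ∫_0^1 ∫_0^1 x × f(x,y) dy dx
= ∫_0^1 ∫_0^1 x × (2 x^{3} + 2 y^{3}) dy dx
= \frac{13}{20}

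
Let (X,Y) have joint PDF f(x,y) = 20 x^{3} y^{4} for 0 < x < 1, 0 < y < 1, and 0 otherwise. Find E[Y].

E[Y] = ∫_0^1 ∫_0^1 y × f(x,y) dx dy
= \frac{5}{6}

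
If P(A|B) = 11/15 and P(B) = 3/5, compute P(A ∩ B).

By definition, P(A|B) = P(A ∩ B) / P(B)
So P(A ∩ B) = P(A|B) × P(B)
= 11/15 × 3/5
= 11/25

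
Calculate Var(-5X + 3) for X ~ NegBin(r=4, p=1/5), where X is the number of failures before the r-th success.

For X ~ NegBin(r=4, p=1/5), where X is the number of failures before the r-th success:
Var(X) = 80
Var(-5X + 3) = (-5)² × Var(X) = 25 × 80 = 2000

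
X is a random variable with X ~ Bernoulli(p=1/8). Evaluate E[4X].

For X ~ Bernoulli(p=1/8):
E[X] = \frac{1}{8}
E[4X] = 4 × E[X] + 0 = \frac{1}{2}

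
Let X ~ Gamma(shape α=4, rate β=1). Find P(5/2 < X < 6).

P(5/2 < X < 6) = ∫_{5/2}^{6} f(x) dx
where f(x) = \frac{x^{3} e^{- x}}{6}
= - \frac{61}{e^{6}} + \frac{443}{48 e^{\frac{5}{2}}}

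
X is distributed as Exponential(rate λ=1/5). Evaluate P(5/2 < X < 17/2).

P(5/2 < X < 17/2) = ∫_{5/2}^{17/2} f(x) dx
where f(x) = \frac{e^{- \frac{x}{5}}}{5}
= - \frac{1}{e^{\frac{17}{10}}} + e^{- \frac{1}{2}}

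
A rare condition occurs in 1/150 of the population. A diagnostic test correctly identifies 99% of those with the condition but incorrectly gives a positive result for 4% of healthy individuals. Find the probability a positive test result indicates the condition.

Let D = the rare event, + = positive/flagged.
P(D) = 1/150
P(+|D) = 99/100
P(+|D') = 4/100 = 1/25
P(+) = P(+|D)P(D) + P(+|D')P(D')
     = \frac{99}{100} × \frac{1}{150} + \frac{1}{25} × \frac{149}{150}
     = \frac{139}{3000}
P(D|+) = P(+|D)P(D)/P(+) = \frac{99}{695}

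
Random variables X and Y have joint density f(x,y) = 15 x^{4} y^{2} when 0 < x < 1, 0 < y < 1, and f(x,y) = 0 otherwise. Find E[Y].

E[Y] = ∫_0^1 ∫_0^1 y × f(x,y) dx dy
= \frac{3}{4}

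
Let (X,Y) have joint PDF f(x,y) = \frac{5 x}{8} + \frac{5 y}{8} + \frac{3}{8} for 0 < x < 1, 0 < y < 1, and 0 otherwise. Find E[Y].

E[Y] = ∫_0^1 ∫_0^1 y × f(x,y) dx dy
= \frac{53}{96}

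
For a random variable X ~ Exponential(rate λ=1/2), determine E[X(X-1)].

E[X(X-1)] = E[X² - X] = E[X²] - E[X]
E[X] = 2
E[X²] = Var(X) + (E[X])² = 4 + (2)² = 8
E[X(X-1)] = 8 - 2 = 6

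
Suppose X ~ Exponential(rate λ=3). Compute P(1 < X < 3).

P(1 < X < 3) = ∫_{1}^{3} f(x) dx
where f(x) = 3 e^{- 3 x}
= - \frac{1 - e^{6}}{e^{9}}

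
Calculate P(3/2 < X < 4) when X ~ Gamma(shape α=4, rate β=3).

P(3/2 < X < 4) = ∫_{3/2}^{4} f(x) dx
where f(x) = \frac{27 x^{3} e^{- 3 x}}{2}
= - \frac{373}{e^{12}} + \frac{493}{16 e^{\frac{9}{2}}}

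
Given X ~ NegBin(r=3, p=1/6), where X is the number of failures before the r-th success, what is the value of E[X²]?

Using the identity E[X²] = Var(X) + (E[X])²:
E[X] = 15
Var(X) = 90
E[X²] = 90 + (15)²
= 315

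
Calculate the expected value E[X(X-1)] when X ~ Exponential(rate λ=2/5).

E[X(X-1)] = E[X² - X] = E[X²] - E[X]
E[X] = \frac{5}{2}
E[X²] = Var(X) + (E[X])² = \frac{25}{4} + (\frac{5}{2})² = \frac{25}{2}
E[X(X-1)] = \frac{25}{2} - \frac{5}{2} = 10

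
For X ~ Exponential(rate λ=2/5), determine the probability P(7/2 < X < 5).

P(7/2 < X < 5) = ∫_{7/2}^{5} f(x) dx
where f(x) = \frac{2 e^{- \frac{2 x}{5}}}{5}
= - \frac{1}{e^{2}} + e^{- \frac{7}{5}}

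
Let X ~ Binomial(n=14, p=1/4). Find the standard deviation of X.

For X ~ Binomial(n=14, p=1/4):
Var(X) = \frac{21}{8}
SD(X) = √(Var(X)) = √(\frac{21}{8}) = \frac{\sqrt{42}}{4}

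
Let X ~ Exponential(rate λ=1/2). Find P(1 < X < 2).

P(1 < X < 2) = ∫_{1}^{2} f(x) dx
where f(x) = \frac{e^{- \frac{x}{2}}}{2}
= - \frac{1}{e} + e^{- \frac{1}{2}}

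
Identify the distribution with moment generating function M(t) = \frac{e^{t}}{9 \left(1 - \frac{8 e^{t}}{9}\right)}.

The MGF M(t) = \frac{e^{t}}{9 \left(1 - \frac{8 e^{t}}{9}\right)} is the standard form for the Geometric distribution.
Comparing with the known MGF formula identifies: Geometric(p=1/9), X = trial number of first success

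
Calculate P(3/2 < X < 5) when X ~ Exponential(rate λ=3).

P(3/2 < X < 5) = ∫_{3/2}^{5} f(x) dx
where f(x) = 3 e^{- 3 x}
= - \frac{1}{e^{15}} + e^{- \frac{9}{2}}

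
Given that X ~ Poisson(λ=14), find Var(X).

For X ~ Poisson(λ=14):
Var(X) = 14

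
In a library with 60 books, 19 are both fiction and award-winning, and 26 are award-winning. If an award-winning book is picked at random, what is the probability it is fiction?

P(A ∩ B) = 19/60
P(B) = 26/60 = 13/30
P(A|B) = P(A ∩ B) / P(B) = (19/60) / (13/30) = 19/26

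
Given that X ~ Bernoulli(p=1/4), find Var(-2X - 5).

For X ~ Bernoulli(p=1/4):
Var(X) = \frac{3}{16}
Var(-2X - 5) = (-2)² × Var(X) = 4 × \frac{3}{16} = \frac{3}{4}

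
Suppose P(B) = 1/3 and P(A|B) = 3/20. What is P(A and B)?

By definition, P(A|B) = P(A ∩ B) / P(B)
So P(A ∩ B) = P(A|B) × P(B)
= 3/20 × 1/3
= 1/20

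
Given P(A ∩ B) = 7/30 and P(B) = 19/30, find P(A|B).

P(A|B) = P(A ∩ B) / P(B)
= (7/30) / (19/30)
= 7/19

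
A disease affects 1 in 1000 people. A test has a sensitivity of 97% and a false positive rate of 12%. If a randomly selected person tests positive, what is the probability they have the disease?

Let D = the rare event, + = positive/flagged.
P(D) = 1/1000
P(+|D) = 97/100
P(+|D') = 12/100 = 3/25
P(+) = P(+|D)P(D) + P(+|D')P(D')
     = \frac{97}{100} × \frac{1}{1000} + \frac{3}{25} × \frac{999}{1000}
     = \frac{2417}{20000}
P(D|+) = P(+|D)P(D)/P(+) = \frac{97}{12085}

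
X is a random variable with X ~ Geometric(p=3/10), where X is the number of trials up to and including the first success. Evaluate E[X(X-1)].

E[X(X-1)] = E[X² - X] = E[X²] - E[X]
E[X] = \frac{10}{3}
E[X²] = Var(X) + (E[X])² = \frac{70}{9} + (\frac{10}{3})² = \frac{170}{9}
E[X(X-1)] = \frac{170}{9} - \frac{10}{3} = \frac{140}{9}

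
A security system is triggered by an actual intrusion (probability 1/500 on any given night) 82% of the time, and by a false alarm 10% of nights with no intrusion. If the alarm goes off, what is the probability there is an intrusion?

Let D = the rare event, + = positive/flagged.
P(D) = 1/500
P(+|D) = 82/100 = 41/50
P(+|D') = 10/100 = 1/10
P(+) = P(+|D)P(D) + P(+|D')P(D')
     = \frac{41}{50} × \frac{1}{500} + \frac{1}{10} × \frac{499}{500}
     = \frac{317}{3125}
P(D|+) = P(+|D)P(D)/P(+) = \frac{41}{2536}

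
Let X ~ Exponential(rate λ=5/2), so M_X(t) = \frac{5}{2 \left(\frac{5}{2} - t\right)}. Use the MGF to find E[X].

To find E[X], compute M^(1)(0):
M^(1)(t) = \frac{5}{2 \left(\frac{5}{2} - t\right)^{2}}
M^(1)(0) = \frac{2}{5}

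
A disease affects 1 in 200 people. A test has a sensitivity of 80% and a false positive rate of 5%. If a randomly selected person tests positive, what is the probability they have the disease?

Let D = the rare event, + = positive/flagged.
P(D) = 1/200
P(+|D) = 80/100 = 4/5
P(+|D') = 5/100 = 1/20
P(+) = P(+|D)P(D) + P(+|D')P(D')
     = \frac{4}{5} × \frac{1}{200} + \frac{1}{20} × \frac{199}{200}
     = \frac{43}{800}
P(D|+) = P(+|D)P(D)/P(+) = \frac{16}{215}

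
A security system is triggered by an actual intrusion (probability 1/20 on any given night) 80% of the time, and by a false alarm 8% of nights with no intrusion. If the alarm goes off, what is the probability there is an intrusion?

Let D = the rare event, + = positive/flagged.
P(D) = 1/20
P(+|D) = 80/100 = 4/5
P(+|D') = 8/100 = 2/25
P(+) = P(+|D)P(D) + P(+|D')P(D')
     = \frac{4}{5} × \frac{1}{20} + \frac{2}{25} × \frac{19}{20}
     = \frac{29}{250}
P(D|+) = P(+|D)P(D)/P(+) = \frac{10}{29}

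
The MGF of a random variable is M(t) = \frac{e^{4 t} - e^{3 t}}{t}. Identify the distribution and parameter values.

The MGF M(t) = \frac{e^{4 t} - e^{3 t}}{t} is the standard form for the Uniform distribution.
Comparing with the known MGF formula identifies: Uniform(3, 4)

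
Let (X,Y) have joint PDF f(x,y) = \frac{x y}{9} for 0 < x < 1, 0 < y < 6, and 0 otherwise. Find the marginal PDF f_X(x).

f_X(x) = ∫_0^6 f(x,y) dy
= ∫_0^6 \frac{x y}{9} dy
= 2 x for 0 < x < 1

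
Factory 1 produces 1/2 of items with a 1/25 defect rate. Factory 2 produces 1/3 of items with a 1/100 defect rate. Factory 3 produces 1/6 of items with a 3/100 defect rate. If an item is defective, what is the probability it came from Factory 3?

Using Bayes' theorem:
P(F1) = 1/2, P(D|F1) = 1/25
P(F2) = 1/3, P(D|F2) = 1/100
P(F3) = 1/6, P(D|F3) = 3/100
P(D) = P(D|F1)P(F1) + P(D|F2)P(F2) + P(D|F3)P(F3)
     = \frac{17}{600}
P(F3|D) = P(D|F3)P(F3) / P(D)
= \frac{3}{17}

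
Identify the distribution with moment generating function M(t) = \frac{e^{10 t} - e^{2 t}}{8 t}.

The MGF M(t) = \frac{e^{10 t} - e^{2 t}}{8 t} is the standard form for the Uniform distribution.
Comparing with the known MGF formula identifies: Uniform(2, 10)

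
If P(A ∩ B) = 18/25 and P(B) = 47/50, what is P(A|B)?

P(A|B) = P(A ∩ B) / P(B)
= (18/25) / (47/50)
= 36/47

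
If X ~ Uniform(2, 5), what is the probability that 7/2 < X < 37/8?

P(7/2 < X < 37/8) = ∫_{7/2}^{37/8} f(x) dx
where f(x) = \frac{1}{3}
= \frac{3}{8}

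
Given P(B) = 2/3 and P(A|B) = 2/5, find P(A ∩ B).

By definition, P(A|B) = P(A ∩ B) / P(B)
So P(A ∩ B) = P(A|B) × P(B)
= 2/5 × 2/3
= 4/15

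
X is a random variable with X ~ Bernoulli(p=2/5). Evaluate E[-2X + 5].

For X ~ Bernoulli(p=2/5):
E[X] = \frac{2}{5}
E[-2X + 5] = -2 × E[X] + 5 = \frac{21}{5}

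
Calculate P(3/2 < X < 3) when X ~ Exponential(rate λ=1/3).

P(3/2 < X < 3) = ∫_{3/2}^{3} f(x) dx
where f(x) = \frac{e^{- \frac{x}{3}}}{3}
= - \frac{1}{e} + e^{- \frac{1}{2}}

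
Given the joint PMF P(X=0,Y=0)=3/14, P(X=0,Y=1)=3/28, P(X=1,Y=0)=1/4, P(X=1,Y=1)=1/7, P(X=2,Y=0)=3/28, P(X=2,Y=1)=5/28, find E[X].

First find marginal of X:
P(X=0) = 9/28
P(X=1) = 11/28
P(X=2) = 2/7
E[X] = 0 × 9/28 + 1 × 11/28 + 2 × 2/7 = 27/28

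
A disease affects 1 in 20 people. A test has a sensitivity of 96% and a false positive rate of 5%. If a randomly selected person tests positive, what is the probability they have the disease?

Let D = the rare event, + = positive/flagged.
P(D) = 1/20
P(+|D) = 96/100 = 24/25
P(+|D') = 5/100 = 1/20
P(+) = P(+|D)P(D) + P(+|D')P(D')
     = \frac{24}{25} × \frac{1}{20} + \frac{1}{20} × \frac{19}{20}
     = \frac{191}{2000}
P(D|+) = P(+|D)P(D)/P(+) = \frac{96}{191}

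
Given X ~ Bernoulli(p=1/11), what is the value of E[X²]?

Using the identity E[X²] = Var(X) + (E[X])²:
E[X] = \frac{1}{11}
Var(X) = \frac{10}{121}
E[X²] = \frac{10}{121} + (\frac{1}{11})²
= \frac{1}{11}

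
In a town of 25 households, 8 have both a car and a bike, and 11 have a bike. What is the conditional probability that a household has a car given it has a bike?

P(A ∩ B) = 8/25
P(B) = 11/25
P(A|B) = P(A ∩ B) / P(B) = (8/25) / (11/25) = 8/11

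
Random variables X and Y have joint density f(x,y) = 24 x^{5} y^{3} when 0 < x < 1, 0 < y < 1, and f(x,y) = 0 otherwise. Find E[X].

E[X] = ∫_0^1 ∫_0^1 x × f(x,y) dy dx
= ∫_0^1 ∫_0^1 x × (24 x^{5} y^{3}) dy dx
= \frac{6}{7}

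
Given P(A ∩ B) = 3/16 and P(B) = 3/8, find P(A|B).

P(A|B) = P(A ∩ B) / P(B)
= (3/16) / (3/8)
= 1/2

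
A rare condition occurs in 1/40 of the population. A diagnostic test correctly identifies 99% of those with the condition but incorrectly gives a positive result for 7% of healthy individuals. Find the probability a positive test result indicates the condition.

Let D = the rare event, + = positive/flagged.
P(D) = 1/40
P(+|D) = 99/100
P(+|D') = 7/100
P(+) = P(+|D)P(D) + P(+|D')P(D')
     = \frac{99}{100} × \frac{1}{40} + \frac{7}{100} × \frac{39}{40}
     = \frac{93}{1000}
P(D|+) = P(+|D)P(D)/P(+) = \frac{33}{124}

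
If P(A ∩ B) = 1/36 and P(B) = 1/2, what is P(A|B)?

P(A|B) = P(A ∩ B) / P(B)
= (1/36) / (1/2)
= 1/18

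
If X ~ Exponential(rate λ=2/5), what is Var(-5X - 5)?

For X ~ Exponential(rate λ=2/5):
Var(X) = \frac{25}{4}
Var(-5X - 5) = (-5)² × Var(X) = 25 × \frac{25}{4} = \frac{625}{4}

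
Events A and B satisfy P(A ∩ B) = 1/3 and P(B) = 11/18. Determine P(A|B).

P(A|B) = P(A ∩ B) / P(B)
= (1/3) / (11/18)
= 6/11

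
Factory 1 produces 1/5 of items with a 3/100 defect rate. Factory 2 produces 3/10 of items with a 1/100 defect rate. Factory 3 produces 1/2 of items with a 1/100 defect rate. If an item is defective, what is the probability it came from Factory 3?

Using Bayes' theorem:
P(F1) = 1/5, P(D|F1) = 3/100
P(F2) = 3/10, P(D|F2) = 1/100
P(F3) = 1/2, P(D|F3) = 1/100
P(D) = P(D|F1)P(F1) + P(D|F2)P(F2) + P(D|F3)P(F3)
     = \frac{7}{500}
P(F3|D) = P(D|F3)P(F3) / P(D)
= \frac{5}{14}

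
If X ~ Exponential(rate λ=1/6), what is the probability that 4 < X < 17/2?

P(4 < X < 17/2) = ∫_{4}^{17/2} f(x) dx
where f(x) = \frac{e^{- \frac{x}{6}}}{6}
= - \frac{1}{e^{\frac{17}{12}}} + e^{- \frac{2}{3}}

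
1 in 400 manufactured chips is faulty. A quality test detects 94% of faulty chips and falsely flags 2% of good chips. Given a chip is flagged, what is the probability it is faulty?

Let D = the rare event, + = positive/flagged.
P(D) = 1/400
P(+|D) = 94/100 = 47/50
P(+|D') = 2/100 = 1/50
P(+) = P(+|D)P(D) + P(+|D')P(D')
     = \frac{47}{50} × \frac{1}{400} + \frac{1}{50} × \frac{399}{400}
     = \frac{223}{10000}
P(D|+) = P(+|D)P(D)/P(+) = \frac{47}{446}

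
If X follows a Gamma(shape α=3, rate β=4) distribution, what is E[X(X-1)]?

E[X(X-1)] = E[X² - X] = E[X²] - E[X]
E[X] = \frac{3}{4}
E[X²] = Var(X) + (E[X])² = \frac{3}{16} + (\frac{3}{4})² = \frac{3}{4}
E[X(X-1)] = \frac{3}{4} - \frac{3}{4} = 0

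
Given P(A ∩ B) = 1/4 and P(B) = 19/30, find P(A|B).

P(A|B) = P(A ∩ B) / P(B)
= (1/4) / (19/30)
= 15/38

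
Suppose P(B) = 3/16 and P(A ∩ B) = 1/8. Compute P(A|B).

P(A|B) = P(A ∩ B) / P(B)
= (1/8) / (3/16)
= 2/3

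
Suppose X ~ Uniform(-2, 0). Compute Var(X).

For X ~ Uniform(-2, 0):
Var(X) = \frac{1}{3}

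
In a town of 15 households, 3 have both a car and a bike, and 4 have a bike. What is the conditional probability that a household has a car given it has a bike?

P(A ∩ B) = 3/15 = 1/5
P(B) = 4/15
P(A|B) = P(A ∩ B) / P(B) = (1/5) / (4/15) = 3/4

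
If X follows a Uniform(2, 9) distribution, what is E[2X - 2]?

For X ~ Uniform(2, 9):
E[X] = \frac{11}{2}
E[2X - 2] = 2 × E[X] - 2 = 9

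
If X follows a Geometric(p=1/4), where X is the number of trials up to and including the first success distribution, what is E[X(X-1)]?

E[X(X-1)] = E[X² - X] = E[X²] - E[X]
E[X] = 4
E[X²] = Var(X) + (E[X])² = 12 + (4)² = 28
E[X(X-1)] = 28 - 4 = 24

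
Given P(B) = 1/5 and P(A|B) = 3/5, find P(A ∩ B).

By definition, P(A|B) = P(A ∩ B) / P(B)
So P(A ∩ B) = P(A|B) × P(B)
= 3/5 × 1/5
= 3/25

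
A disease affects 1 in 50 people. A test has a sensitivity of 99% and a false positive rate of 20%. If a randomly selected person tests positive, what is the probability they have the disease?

Let D = the rare event, + = positive/flagged.
P(D) = 1/50
P(+|D) = 99/100
P(+|D') = 20/100 = 1/5
P(+) = P(+|D)P(D) + P(+|D')P(D')
     = \frac{99}{100} × \frac{1}{50} + \frac{1}{5} × \frac{49}{50}
     = \frac{1079}{5000}
P(D|+) = P(+|D)P(D)/P(+) = \frac{99}{1079}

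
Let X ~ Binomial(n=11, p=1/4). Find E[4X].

For X ~ Binomial(n=11, p=1/4):
E[X] = \frac{11}{4}
E[4X] = 4 × E[X] + 0 = 11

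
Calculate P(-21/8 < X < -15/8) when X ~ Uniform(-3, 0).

P(-21/8 < X < -15/8) = ∫_{-21/8}^{-15/8} f(x) dx
where f(x) = \frac{1}{3}
= \frac{1}{4}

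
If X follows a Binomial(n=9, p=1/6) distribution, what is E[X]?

For X ~ Binomial(n=9, p=1/6), the expected value is:
E[X] = \frac{3}{2}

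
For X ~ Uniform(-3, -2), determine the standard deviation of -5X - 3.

For X ~ Uniform(-3, -2):
Var(X) = \frac{1}{12}
SD(X) = √(Var(X)) = √(\frac{1}{12}) = \frac{\sqrt{3}}{6}
SD(-5X - 3) = |-5| × SD(X) = 5 × \frac{\sqrt{3}}{6} = \frac{5 \sqrt{3}}{6}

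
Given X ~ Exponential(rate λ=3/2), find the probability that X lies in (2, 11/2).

P(2 < X < 11/2) = ∫_{2}^{11/2} f(x) dx
where f(x) = \frac{3 e^{- \frac{3 x}{2}}}{2}
= - \frac{1}{e^{\frac{33}{4}}} + e^{-3}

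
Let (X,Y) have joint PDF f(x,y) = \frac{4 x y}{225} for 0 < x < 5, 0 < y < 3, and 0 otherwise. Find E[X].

f_X(x) = ∫_0^3 \frac{4 x y}{225} dy = \frac{2 x}{25}
E[X] = ∫_0^5 x × (\frac{2 x}{25}) dx = \frac{10}{3}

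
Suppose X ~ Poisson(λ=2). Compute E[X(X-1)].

E[X(X-1)] = E[X² - X] = E[X²] - E[X]
E[X] = 2
E[X²] = Var(X) + (E[X])² = 2 + (2)² = 6
E[X(X-1)] = 6 - 2 = 4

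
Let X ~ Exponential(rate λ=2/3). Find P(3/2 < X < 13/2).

P(3/2 < X < 13/2) = ∫_{3/2}^{13/2} f(x) dx
where f(x) = \frac{2 e^{- \frac{2 x}{3}}}{3}
= - \frac{1}{e^{\frac{13}{3}}} + e^{-1}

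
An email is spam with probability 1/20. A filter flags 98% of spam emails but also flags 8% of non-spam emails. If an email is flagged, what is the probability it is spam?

Let D = the rare event, + = positive/flagged.
P(D) = 1/20
P(+|D) = 98/100 = 49/50
P(+|D') = 8/100 = 2/25
P(+) = P(+|D)P(D) + P(+|D')P(D')
     = \frac{49}{50} × \frac{1}{20} + \frac{2}{25} × \frac{19}{20}
     = \frac{1}{8}
P(D|+) = P(+|D)P(D)/P(+) = \frac{49}{125}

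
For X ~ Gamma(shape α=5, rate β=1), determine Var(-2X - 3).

For X ~ Gamma(shape α=5, rate β=1):
Var(X) = 5
Var(-2X - 3) = (-2)² × Var(X) = 4 × 5 = 20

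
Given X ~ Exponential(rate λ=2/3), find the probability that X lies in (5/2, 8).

P(5/2 < X < 8) = ∫_{5/2}^{8} f(x) dx
where f(x) = \frac{2 e^{- \frac{2 x}{3}}}{3}
= - \frac{1 - e^{\frac{11}{3}}}{e^{\frac{16}{3}}}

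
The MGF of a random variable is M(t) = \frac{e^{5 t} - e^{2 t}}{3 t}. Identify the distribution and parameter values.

The MGF M(t) = \frac{e^{5 t} - e^{2 t}}{3 t} is the standard form for the Uniform distribution.
Comparing with the known MGF formula identifies: Uniform(2, 5)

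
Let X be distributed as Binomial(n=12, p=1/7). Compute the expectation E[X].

For X ~ Binomial(n=12, p=1/7), the expected value is:
E[X] = \frac{12}{7}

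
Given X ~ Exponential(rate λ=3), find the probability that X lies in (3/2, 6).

P(3/2 < X < 6) = ∫_{3/2}^{6} f(x) dx
where f(x) = 3 e^{- 3 x}
= - \frac{1}{e^{18}} + e^{- \frac{9}{2}}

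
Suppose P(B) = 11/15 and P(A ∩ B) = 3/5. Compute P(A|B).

P(A|B) = P(A ∩ B) / P(B)
= (3/5) / (11/15)
= 9/11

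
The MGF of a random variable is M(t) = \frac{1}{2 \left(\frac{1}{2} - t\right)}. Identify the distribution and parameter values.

The MGF M(t) = \frac{1}{2 \left(\frac{1}{2} - t\right)} is the standard form for the Exponential distribution.
Comparing with the known MGF formula identifies: Exponential(rate λ=1/2)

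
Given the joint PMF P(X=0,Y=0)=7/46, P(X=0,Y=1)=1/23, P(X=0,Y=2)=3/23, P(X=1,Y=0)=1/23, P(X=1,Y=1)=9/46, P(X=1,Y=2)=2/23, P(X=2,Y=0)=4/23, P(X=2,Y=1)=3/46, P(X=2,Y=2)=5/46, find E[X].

First find marginal of X:
P(X=0) = 15/46
P(X=1) = 15/46
P(X=2) = 8/23
E[X] = 0 × 15/46 + 1 × 15/46 + 2 × 8/23 = 47/46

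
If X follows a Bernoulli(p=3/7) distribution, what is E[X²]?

Using the identity E[X²] = Var(X) + (E[X])²:
E[X] = \frac{3}{7}
Var(X) = \frac{12}{49}
E[X²] = \frac{12}{49} + (\frac{3}{7})²
= \frac{3}{7}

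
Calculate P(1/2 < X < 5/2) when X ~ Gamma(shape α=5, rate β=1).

P(1/2 < X < 5/2) = ∫_{1/2}^{5/2} f(x) dx
where f(x) = \frac{x^{4} e^{- x}}{24}
= \frac{-4169 + 633 e^{2}}{384 e^{\frac{5}{2}}}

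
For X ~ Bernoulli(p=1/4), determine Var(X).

For X ~ Bernoulli(p=1/4):
Var(X) = \frac{3}{16}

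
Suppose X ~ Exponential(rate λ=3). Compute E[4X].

For X ~ Exponential(rate λ=3):
E[X] = \frac{1}{3}
E[4X] = 4 × E[X] + 0 = \frac{4}{3}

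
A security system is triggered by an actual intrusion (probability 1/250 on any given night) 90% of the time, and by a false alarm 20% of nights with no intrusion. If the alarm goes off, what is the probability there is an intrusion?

Let D = the rare event, + = positive/flagged.
P(D) = 1/250
P(+|D) = 90/100 = 9/10
P(+|D') = 20/100 = 1/5
P(+) = P(+|D)P(D) + P(+|D')P(D')
     = \frac{9}{10} × \frac{1}{250} + \frac{1}{5} × \frac{249}{250}
     = \frac{507}{2500}
P(D|+) = P(+|D)P(D)/P(+) = \frac{3}{169}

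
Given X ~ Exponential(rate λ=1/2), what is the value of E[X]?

For X ~ Exponential(rate λ=1/2), the expected value is:
E[X] = 2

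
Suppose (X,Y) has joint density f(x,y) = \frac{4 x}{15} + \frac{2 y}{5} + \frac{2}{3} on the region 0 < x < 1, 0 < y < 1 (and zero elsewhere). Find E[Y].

E[Y] = ∫_0^1 ∫_0^1 y × f(x,y) dx dy
= \frac{8}{15}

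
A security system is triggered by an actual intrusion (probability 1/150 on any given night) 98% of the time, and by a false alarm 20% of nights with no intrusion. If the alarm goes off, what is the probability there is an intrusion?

Let D = the rare event, + = positive/flagged.
P(D) = 1/150
P(+|D) = 98/100 = 49/50
P(+|D') = 20/100 = 1/5
P(+) = P(+|D)P(D) + P(+|D')P(D')
     = \frac{49}{50} × \frac{1}{150} + \frac{1}{5} × \frac{149}{150}
     = \frac{513}{2500}
P(D|+) = P(+|D)P(D)/P(+) = \frac{49}{1539}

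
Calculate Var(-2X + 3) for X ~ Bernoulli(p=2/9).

For X ~ Bernoulli(p=2/9):
Var(X) = \frac{14}{81}
Var(-2X + 3) = (-2)² × Var(X) = 4 × \frac{14}{81} = \frac{56}{81}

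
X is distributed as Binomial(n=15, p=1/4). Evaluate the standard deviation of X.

For X ~ Binomial(n=15, p=1/4):
Var(X) = \frac{45}{16}
SD(X) = √(Var(X)) = √(\frac{45}{16}) = \frac{3 \sqrt{5}}{4}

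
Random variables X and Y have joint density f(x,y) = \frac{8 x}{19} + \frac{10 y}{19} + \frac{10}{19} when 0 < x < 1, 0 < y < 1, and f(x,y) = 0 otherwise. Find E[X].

E[X] = ∫_0^1 ∫_0^1 x × f(x,y) dy dx
= ∫_0^1 ∫_0^1 x × (\frac{8 x}{19} + \frac{10 y}{19} + \frac{10}{19}) dy dx
= \frac{61}{114}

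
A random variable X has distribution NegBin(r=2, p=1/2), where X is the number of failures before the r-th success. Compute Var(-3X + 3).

For X ~ NegBin(r=2, p=1/2), where X is the number of failures before the r-th success:
Var(X) = 4
Var(-3X + 3) = (-3)² × Var(X) = 9 × 4 = 36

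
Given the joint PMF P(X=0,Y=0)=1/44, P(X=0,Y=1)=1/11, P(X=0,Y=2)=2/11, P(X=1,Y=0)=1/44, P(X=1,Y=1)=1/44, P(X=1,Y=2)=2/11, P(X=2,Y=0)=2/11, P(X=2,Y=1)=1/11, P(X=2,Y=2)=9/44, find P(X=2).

P(X=2) = P(X=2,Y=0) + P(X=2,Y=1) + P(X=2,Y=2)
= 2/11 + 1/11 + 9/44
= 21/44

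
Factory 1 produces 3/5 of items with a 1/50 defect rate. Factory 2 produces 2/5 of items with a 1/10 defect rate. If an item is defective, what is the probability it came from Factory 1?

Using Bayes' theorem:
P(F1) = 3/5, P(D|F1) = 1/50
P(F2) = 2/5, P(D|F2) = 1/10
P(D) = P(D|F1)P(F1) + P(D|F2)P(F2)
     = \frac{13}{250}
P(F1|D) = P(D|F1)P(F1) / P(D)
= \frac{3}{13}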